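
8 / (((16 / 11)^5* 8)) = 161051 / 1048576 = 0.15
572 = 572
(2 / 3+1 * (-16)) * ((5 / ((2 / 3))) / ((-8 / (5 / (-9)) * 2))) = -575 / 144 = -3.99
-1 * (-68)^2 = -4624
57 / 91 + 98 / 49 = 239 / 91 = 2.63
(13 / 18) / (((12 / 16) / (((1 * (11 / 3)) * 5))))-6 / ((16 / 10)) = 4505 / 324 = 13.90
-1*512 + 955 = 443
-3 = -3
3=3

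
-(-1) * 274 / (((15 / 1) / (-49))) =-13426 / 15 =-895.07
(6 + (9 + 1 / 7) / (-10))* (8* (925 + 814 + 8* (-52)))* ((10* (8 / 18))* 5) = 1196160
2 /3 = 0.67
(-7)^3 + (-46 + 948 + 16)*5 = 4247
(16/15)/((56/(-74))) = -148/105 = -1.41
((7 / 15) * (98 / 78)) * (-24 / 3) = -4.69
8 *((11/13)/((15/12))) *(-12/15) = -4.33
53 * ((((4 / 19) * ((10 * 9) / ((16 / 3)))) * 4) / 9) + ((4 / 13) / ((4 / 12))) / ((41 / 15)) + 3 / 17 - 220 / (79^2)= 90428609171 / 1074444319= 84.16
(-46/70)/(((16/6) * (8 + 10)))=-23/1680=-0.01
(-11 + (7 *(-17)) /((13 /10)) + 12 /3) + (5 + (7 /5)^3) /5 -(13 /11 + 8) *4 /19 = -167983069 /1698125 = -98.92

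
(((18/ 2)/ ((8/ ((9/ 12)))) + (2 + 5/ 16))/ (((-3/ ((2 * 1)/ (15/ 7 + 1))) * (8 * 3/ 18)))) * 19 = -9.54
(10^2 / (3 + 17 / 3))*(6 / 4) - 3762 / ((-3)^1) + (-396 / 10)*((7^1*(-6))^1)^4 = -8009422869 / 65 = -123221890.29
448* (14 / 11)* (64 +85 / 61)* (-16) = -400304128 / 671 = -596578.43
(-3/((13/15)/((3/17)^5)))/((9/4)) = -4860/18458141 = -0.00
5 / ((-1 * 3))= -5 / 3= -1.67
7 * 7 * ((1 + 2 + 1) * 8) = 1568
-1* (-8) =8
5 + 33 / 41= 5.80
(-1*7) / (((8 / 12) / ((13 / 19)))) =-273 / 38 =-7.18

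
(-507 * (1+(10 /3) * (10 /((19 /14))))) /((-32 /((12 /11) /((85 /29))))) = 150.73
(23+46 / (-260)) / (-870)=-989 / 37700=-0.03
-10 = -10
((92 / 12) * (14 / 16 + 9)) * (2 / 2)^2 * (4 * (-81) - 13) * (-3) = 612329 / 8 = 76541.12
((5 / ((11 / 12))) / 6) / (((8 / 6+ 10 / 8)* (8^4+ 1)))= 120 / 1397077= 0.00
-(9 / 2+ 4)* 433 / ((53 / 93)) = -684573 / 106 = -6458.24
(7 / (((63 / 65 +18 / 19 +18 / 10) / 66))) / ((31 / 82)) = 1559558 / 4743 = 328.81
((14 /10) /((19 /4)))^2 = 0.09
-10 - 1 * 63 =-73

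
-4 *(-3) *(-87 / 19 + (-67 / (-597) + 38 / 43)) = -6990416 / 162583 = -43.00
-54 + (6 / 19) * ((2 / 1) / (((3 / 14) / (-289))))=-17210 / 19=-905.79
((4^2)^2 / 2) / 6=21.33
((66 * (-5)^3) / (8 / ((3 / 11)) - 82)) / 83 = 12375 / 6557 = 1.89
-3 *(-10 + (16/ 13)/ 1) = 26.31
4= 4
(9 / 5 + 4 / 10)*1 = 2.20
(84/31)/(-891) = -28/9207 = -0.00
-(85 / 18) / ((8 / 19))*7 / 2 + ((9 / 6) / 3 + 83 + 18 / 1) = 62.25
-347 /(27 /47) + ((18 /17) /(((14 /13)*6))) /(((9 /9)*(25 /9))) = -97029073 /160650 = -603.98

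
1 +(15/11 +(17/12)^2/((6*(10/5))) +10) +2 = 276203/19008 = 14.53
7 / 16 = 0.44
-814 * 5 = -4070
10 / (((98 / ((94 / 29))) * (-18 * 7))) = -235 / 89523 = -0.00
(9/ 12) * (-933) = -2799/ 4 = -699.75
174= 174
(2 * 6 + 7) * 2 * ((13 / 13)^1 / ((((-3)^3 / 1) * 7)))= -38 / 189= -0.20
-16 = -16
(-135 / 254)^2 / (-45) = -405 / 64516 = -0.01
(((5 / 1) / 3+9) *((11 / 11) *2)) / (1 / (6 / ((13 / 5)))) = 640 / 13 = 49.23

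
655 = 655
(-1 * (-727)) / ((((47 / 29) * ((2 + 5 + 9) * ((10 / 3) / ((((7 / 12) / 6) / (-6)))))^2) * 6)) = 1033067 / 149697331200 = 0.00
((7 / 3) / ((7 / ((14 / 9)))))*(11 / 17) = 154 / 459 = 0.34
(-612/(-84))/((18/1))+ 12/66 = 271/462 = 0.59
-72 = -72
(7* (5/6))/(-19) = -35/114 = -0.31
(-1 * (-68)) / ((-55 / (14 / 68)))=-14 / 55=-0.25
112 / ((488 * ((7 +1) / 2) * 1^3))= 7 / 122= 0.06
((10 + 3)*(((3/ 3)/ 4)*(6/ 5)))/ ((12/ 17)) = 221/ 40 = 5.52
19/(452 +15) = 19/467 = 0.04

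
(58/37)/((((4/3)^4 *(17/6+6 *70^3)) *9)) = 783/29240104256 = 0.00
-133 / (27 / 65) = -8645 / 27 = -320.19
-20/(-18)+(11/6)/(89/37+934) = 77129/69294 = 1.11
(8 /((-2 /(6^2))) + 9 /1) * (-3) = 405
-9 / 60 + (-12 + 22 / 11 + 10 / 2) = -103 / 20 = -5.15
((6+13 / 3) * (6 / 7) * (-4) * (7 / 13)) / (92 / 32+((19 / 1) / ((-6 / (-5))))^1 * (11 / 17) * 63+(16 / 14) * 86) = -236096 / 9239945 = -0.03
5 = 5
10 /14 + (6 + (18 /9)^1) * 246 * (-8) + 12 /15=-550987 /35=-15742.49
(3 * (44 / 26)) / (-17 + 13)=-33 / 26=-1.27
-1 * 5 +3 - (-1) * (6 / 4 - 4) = -9 / 2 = -4.50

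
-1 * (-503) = 503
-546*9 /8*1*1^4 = -2457 /4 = -614.25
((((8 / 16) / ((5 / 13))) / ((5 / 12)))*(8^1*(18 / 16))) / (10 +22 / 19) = 6669 / 2650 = 2.52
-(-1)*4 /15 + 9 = 139 /15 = 9.27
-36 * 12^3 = -62208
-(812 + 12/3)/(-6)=136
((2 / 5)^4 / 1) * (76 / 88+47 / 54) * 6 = 3296 / 12375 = 0.27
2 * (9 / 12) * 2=3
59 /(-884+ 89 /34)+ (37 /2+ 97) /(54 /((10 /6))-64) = -35245781 /9469572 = -3.72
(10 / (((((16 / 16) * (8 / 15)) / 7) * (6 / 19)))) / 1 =3325 / 8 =415.62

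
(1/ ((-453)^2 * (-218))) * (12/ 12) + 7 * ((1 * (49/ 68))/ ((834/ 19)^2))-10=-391729647746023/ 39183222634224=-10.00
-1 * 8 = -8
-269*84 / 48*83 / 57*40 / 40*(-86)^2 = -288978361 / 57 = -5069795.81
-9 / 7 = -1.29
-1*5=-5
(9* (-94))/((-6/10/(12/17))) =16920/17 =995.29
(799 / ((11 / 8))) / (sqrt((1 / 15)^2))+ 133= 97343 / 11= 8849.36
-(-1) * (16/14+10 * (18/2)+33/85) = 54461/595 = 91.53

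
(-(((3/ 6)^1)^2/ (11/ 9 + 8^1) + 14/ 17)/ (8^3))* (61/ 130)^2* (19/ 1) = -339425899/ 48836403200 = -0.01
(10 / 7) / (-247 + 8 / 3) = -30 / 5131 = -0.01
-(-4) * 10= 40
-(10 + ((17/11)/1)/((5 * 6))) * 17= -56389/330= -170.88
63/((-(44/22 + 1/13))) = -91/3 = -30.33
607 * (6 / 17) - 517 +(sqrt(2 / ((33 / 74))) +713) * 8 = 16 * sqrt(1221) / 33 +91821 / 17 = 5418.18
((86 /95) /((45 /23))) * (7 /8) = 6923 /17100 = 0.40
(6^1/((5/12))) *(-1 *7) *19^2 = -181944/5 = -36388.80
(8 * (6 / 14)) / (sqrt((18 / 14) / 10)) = 8 * sqrt(70) / 7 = 9.56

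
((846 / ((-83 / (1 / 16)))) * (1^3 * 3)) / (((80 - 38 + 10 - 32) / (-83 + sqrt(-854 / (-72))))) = 1269 / 160 - 423 * sqrt(427) / 26560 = 7.60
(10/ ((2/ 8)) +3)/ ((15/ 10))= 86/ 3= 28.67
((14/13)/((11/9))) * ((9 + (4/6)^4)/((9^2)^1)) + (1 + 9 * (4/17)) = 5702401/1772199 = 3.22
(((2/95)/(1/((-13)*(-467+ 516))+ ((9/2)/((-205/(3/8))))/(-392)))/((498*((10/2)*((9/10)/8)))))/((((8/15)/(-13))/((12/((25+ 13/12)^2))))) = 83440680960/3999775758457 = 0.02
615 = 615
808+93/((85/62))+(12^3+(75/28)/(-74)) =458581097/176120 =2603.80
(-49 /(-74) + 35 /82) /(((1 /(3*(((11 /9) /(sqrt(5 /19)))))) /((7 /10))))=63602*sqrt(95) /113775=5.45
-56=-56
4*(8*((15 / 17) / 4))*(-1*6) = -720 / 17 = -42.35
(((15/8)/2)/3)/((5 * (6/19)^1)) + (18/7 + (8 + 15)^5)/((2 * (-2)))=-1081305923/672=-1609086.19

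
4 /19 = 0.21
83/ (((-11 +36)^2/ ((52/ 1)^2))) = 359.09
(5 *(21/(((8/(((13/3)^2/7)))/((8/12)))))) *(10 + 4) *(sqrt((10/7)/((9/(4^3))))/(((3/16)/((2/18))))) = 620.67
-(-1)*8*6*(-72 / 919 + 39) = 1716912 / 919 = 1868.24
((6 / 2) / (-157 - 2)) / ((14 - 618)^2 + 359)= -1 / 19354275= -0.00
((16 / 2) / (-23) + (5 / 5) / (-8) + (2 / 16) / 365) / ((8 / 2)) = -0.12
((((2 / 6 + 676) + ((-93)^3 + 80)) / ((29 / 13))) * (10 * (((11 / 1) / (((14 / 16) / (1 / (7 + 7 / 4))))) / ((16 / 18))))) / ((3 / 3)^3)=-8273872464 / 1421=-5822570.35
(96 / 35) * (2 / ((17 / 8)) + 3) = 6432 / 595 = 10.81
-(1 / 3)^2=-0.11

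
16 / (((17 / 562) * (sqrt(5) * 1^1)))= 8992 * sqrt(5) / 85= 236.55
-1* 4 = -4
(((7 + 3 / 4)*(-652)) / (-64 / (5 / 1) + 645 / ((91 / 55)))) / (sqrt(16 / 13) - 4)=2299115*sqrt(13) / 8234448 + 29888495 / 8234448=4.64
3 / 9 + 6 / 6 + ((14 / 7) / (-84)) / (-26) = 1457 / 1092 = 1.33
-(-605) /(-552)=-605 /552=-1.10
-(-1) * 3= 3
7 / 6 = 1.17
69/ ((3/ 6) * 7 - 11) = -9.20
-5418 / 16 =-2709 / 8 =-338.62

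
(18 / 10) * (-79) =-711 / 5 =-142.20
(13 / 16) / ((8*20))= 13 / 2560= 0.01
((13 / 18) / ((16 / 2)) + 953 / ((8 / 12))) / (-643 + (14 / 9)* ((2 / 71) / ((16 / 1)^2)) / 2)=-116929048 / 52592249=-2.22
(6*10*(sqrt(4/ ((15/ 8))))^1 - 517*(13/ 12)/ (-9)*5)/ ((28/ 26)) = 104*sqrt(30)/ 7 + 436865/ 1512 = 370.31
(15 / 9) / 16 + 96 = 4613 / 48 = 96.10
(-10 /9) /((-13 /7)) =70 /117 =0.60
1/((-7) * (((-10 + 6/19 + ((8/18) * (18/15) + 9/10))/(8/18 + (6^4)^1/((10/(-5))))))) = -1107320/98763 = -11.21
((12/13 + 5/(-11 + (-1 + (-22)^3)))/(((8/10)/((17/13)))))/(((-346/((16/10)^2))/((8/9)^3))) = -34241536/4369323465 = -0.01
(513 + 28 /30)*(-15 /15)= -7709 /15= -513.93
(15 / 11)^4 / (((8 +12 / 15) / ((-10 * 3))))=-3796875 / 322102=-11.79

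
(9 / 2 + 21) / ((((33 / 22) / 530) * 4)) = 4505 / 2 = 2252.50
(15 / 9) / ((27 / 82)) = 410 / 81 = 5.06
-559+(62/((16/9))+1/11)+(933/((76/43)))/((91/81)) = -8240777/152152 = -54.16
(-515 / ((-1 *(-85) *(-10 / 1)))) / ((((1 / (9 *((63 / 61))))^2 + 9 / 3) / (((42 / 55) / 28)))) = 99340101 / 18105115600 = 0.01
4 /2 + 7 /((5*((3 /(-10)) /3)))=-12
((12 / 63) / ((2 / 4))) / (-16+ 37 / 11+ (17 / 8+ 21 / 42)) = -704 / 18501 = -0.04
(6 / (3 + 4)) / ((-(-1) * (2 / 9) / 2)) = 54 / 7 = 7.71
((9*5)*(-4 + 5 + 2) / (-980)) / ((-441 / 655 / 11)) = 21615 / 9604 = 2.25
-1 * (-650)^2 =-422500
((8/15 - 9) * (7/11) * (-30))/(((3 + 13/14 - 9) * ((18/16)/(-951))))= 63126112/2343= 26942.43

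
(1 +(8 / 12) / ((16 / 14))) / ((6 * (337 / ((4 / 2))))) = 19 / 12132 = 0.00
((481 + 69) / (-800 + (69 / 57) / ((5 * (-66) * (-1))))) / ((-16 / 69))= 59486625 / 20063908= 2.96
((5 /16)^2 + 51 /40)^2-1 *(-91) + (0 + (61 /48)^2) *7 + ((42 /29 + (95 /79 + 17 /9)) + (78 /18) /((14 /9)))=111.51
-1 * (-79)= 79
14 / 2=7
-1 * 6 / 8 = -3 / 4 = -0.75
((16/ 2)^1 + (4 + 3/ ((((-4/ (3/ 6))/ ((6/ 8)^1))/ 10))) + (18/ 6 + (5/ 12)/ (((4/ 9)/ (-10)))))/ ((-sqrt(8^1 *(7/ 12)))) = -45 *sqrt(42)/ 224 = -1.30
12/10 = 6/5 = 1.20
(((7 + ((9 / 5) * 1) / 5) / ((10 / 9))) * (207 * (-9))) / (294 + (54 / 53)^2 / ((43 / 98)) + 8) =-93160838934 / 2297715125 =-40.54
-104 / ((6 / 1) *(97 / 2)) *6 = -208 / 97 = -2.14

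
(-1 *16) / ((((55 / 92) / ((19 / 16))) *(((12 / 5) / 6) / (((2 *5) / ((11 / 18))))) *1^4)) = -1300.17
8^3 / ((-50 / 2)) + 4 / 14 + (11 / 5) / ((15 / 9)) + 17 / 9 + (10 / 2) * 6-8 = 7898 / 1575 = 5.01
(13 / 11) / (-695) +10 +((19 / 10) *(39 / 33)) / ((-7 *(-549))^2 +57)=2257751195377 / 225813514740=10.00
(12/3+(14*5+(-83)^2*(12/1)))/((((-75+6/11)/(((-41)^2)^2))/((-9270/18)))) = 1324528645890230/819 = 1617251093883.06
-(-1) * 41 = 41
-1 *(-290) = 290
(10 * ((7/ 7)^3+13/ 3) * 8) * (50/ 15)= 12800/ 9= 1422.22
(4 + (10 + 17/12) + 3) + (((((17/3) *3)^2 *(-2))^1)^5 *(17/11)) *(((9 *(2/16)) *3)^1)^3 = -2023721205069411293/528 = -3832805312631460.78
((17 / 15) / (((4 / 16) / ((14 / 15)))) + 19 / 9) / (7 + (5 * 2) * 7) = 1427 / 17325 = 0.08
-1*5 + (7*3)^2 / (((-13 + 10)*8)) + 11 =-99 / 8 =-12.38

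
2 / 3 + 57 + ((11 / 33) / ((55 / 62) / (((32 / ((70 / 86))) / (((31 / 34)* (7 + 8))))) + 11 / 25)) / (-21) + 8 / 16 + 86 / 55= 65871525683 / 1103207490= 59.71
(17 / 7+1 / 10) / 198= 59 / 4620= 0.01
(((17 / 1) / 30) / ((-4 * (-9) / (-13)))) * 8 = -221 / 135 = -1.64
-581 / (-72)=581 / 72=8.07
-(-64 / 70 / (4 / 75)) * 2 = 240 / 7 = 34.29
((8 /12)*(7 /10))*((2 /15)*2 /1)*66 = 616 /75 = 8.21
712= 712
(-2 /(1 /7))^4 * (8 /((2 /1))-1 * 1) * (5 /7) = 82320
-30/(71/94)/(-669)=940/15833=0.06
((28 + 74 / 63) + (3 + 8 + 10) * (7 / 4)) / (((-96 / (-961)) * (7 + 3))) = 15965093 / 241920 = 65.99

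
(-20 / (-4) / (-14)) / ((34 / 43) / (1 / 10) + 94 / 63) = -1935 / 50924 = -0.04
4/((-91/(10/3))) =-40/273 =-0.15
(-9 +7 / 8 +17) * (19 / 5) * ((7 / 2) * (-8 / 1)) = -9443 / 10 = -944.30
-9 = -9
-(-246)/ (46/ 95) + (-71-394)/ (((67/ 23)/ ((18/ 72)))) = 2885595/ 6164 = 468.14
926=926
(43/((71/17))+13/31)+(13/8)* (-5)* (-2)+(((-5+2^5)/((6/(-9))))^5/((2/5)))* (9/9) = -38372058534589/140864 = -272405004.36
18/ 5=3.60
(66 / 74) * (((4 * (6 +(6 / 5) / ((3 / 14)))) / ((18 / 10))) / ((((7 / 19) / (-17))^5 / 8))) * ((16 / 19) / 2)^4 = -2255946587045888 / 1865577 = -1209248713.43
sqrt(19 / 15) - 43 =-43+sqrt(285) / 15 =-41.87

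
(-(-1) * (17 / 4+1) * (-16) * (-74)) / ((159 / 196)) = 406112 / 53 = 7662.49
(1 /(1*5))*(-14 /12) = -7 /30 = -0.23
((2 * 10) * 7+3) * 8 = 1144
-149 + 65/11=-1574/11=-143.09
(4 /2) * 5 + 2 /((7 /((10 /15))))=214 /21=10.19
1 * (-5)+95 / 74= -275 / 74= -3.72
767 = 767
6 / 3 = 2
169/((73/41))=6929/73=94.92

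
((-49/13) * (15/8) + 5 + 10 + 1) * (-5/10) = -929/208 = -4.47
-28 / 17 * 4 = -112 / 17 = -6.59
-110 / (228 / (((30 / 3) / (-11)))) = 25 / 57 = 0.44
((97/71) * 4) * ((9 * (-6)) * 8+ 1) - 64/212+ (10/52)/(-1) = -230488535/97838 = -2355.82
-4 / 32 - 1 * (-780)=6239 / 8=779.88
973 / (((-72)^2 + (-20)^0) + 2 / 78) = 5421 / 28888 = 0.19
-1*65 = -65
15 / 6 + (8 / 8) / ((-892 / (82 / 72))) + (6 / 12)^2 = 88267 / 32112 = 2.75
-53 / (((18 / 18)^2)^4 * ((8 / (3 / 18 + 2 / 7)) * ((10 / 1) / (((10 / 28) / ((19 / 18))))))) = -159 / 1568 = -0.10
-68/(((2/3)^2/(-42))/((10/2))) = 32130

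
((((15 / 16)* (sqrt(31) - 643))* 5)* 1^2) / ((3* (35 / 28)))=-3215 / 4 + 5* sqrt(31) / 4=-796.79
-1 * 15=-15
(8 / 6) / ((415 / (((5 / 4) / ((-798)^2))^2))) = 5 / 403897257078336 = 0.00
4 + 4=8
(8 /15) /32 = 1 /60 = 0.02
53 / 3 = 17.67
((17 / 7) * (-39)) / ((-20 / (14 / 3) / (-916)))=-101218 / 5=-20243.60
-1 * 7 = -7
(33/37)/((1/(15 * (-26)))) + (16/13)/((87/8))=-14551234/41847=-347.72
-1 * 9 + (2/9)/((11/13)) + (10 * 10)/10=125/99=1.26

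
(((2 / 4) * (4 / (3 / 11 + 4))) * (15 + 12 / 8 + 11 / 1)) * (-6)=-3630 / 47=-77.23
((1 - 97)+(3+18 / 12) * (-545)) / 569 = -5097 / 1138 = -4.48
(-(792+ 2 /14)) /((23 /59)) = -327155 /161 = -2032.02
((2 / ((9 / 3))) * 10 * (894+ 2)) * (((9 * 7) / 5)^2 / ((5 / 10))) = 9483264 / 5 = 1896652.80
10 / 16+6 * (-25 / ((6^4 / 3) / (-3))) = 5 / 3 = 1.67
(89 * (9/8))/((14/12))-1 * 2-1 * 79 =135/28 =4.82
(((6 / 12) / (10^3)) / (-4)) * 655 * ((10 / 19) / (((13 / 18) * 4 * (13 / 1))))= -0.00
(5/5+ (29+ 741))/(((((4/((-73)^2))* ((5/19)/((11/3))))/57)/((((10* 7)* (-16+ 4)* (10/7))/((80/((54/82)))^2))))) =-35681965452243/537920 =-66333219.53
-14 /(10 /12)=-84 /5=-16.80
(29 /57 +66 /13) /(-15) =-0.37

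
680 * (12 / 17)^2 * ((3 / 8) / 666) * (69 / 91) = 8280 / 57239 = 0.14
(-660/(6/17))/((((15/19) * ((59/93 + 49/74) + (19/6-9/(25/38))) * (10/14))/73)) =10412368505/396436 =26264.94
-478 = -478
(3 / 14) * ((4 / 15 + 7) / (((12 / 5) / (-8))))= -109 / 21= -5.19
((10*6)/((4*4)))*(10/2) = 18.75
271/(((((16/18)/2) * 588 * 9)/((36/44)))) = 813/8624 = 0.09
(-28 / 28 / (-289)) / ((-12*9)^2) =0.00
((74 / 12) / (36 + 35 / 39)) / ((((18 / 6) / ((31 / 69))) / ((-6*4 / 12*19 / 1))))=-0.95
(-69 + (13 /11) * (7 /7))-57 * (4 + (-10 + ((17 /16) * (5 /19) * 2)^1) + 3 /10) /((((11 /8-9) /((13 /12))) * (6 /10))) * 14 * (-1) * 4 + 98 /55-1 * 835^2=-6979125211 /10065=-693405.39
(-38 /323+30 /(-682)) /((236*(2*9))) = -937 /24625656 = -0.00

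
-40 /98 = -20 /49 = -0.41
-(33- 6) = -27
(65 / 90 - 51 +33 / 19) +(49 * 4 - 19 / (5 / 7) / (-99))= 308751 / 2090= 147.73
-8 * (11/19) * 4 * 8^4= -1441792/19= -75883.79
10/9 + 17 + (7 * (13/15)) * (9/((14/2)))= 1166/45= 25.91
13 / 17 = 0.76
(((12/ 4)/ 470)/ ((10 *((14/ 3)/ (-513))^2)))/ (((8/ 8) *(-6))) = -2368521/ 1842400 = -1.29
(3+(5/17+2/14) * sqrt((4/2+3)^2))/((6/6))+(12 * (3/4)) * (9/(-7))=-760/119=-6.39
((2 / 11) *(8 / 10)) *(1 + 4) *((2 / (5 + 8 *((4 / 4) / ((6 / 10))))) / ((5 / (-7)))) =-336 / 3025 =-0.11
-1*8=-8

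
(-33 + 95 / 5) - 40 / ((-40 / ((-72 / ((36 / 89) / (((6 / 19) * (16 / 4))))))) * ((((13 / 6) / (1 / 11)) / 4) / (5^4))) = -64118038 / 2717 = -23598.84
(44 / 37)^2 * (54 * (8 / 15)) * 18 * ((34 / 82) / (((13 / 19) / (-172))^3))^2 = 31807475427274602.71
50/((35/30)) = 300/7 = 42.86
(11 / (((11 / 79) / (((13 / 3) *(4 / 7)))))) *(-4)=-782.48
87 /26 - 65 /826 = 17543 /5369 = 3.27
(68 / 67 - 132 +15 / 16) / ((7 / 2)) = -139411 / 3752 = -37.16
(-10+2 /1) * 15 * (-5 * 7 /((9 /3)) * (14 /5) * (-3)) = -11760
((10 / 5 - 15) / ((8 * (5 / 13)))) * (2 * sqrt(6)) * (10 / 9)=-169 * sqrt(6) / 18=-23.00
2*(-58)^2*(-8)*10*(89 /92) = -11975840 /23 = -520688.70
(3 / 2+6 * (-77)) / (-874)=921 / 1748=0.53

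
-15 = -15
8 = 8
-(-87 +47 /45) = 3868 /45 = 85.96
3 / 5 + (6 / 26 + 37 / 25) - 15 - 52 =-21024 / 325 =-64.69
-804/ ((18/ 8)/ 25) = -26800/ 3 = -8933.33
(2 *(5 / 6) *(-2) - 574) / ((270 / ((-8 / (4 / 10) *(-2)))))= -85.53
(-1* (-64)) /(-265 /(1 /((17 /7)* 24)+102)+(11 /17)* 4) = -11321456 /1657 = -6832.50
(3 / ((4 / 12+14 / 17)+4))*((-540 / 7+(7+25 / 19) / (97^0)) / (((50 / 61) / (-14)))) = 85434282 / 124925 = 683.88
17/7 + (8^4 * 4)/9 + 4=115093/63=1826.87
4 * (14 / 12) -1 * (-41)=137 / 3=45.67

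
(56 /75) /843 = 56 /63225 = 0.00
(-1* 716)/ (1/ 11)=-7876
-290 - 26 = -316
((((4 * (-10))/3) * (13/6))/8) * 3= -65/6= -10.83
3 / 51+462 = 7855 / 17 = 462.06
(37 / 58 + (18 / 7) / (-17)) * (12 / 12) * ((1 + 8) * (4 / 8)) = 30231 / 13804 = 2.19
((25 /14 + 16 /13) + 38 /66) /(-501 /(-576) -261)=-138080 /9998989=-0.01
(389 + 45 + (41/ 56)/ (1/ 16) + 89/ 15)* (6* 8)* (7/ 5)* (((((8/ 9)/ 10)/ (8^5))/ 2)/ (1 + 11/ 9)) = 47423/ 2560000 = 0.02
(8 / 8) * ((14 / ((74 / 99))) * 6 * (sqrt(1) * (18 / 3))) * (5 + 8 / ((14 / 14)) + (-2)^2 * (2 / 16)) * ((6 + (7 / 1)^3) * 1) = 117542502 / 37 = 3176824.38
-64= -64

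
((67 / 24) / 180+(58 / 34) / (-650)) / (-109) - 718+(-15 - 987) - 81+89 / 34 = -55043451971 / 30607200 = -1798.38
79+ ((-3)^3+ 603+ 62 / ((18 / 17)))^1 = 6422 / 9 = 713.56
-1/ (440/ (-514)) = 257/ 220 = 1.17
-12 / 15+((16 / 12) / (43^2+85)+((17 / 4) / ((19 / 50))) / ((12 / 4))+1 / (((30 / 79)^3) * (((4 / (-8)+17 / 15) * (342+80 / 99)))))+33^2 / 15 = 4714786438463 / 62354287400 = 75.61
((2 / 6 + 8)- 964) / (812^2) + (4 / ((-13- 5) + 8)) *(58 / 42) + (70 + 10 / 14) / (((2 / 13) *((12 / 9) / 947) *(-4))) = -1614388394617 / 19780320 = -81615.89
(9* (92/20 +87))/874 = 2061/2185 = 0.94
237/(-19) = -237/19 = -12.47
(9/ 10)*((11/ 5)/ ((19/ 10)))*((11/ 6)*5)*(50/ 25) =363/ 19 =19.11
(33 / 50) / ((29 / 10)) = 33 / 145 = 0.23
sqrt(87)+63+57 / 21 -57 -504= -3467 / 7+sqrt(87)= -485.96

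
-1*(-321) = 321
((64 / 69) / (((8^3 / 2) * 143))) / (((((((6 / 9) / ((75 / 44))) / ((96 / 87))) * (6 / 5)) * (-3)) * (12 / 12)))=-125 / 6295146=-0.00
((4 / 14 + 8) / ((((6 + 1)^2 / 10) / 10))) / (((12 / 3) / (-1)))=-1450 / 343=-4.23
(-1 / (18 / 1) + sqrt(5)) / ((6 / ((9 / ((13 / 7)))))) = -7 / 156 + 21 * sqrt(5) / 26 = 1.76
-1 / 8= -0.12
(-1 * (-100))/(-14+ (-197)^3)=-100/7645387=-0.00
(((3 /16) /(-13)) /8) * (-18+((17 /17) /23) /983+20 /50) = 5968761 /188106880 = 0.03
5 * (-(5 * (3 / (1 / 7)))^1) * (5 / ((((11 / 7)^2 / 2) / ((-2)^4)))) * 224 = -921984000 / 121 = -7619702.48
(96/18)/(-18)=-8/27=-0.30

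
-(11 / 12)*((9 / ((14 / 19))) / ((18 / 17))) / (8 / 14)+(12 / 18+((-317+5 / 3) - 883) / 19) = -98385 / 1216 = -80.91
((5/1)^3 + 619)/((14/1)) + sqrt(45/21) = sqrt(105)/7 + 372/7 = 54.61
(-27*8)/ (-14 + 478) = -27/ 58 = -0.47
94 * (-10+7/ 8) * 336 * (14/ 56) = -72051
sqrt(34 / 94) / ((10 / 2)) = sqrt(799) / 235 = 0.12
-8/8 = -1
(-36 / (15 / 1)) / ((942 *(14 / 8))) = -8 / 5495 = -0.00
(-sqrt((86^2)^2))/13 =-7396/13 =-568.92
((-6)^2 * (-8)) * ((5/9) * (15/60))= -40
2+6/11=28/11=2.55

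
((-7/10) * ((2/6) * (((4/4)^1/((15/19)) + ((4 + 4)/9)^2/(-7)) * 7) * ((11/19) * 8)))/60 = -251867/1731375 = -0.15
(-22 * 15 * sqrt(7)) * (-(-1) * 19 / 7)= -6270 * sqrt(7) / 7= -2369.84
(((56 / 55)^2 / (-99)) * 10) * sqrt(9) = -6272 / 19965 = -0.31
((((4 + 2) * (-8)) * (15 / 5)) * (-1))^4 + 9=429981705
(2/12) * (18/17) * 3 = 0.53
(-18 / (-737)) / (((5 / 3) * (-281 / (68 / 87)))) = -1224 / 30029065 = -0.00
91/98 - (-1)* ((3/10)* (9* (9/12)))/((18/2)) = 323/280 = 1.15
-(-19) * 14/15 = 266/15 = 17.73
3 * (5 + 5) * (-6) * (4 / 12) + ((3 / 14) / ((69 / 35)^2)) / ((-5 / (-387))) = -55.73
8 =8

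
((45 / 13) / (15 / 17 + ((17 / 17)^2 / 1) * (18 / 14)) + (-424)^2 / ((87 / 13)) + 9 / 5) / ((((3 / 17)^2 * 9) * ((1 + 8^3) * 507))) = 198740338159 / 539247080970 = 0.37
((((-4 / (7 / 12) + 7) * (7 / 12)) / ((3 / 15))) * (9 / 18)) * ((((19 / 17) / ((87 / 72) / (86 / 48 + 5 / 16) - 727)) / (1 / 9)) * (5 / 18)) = -47975 / 59869104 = -0.00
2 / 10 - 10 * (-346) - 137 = 16616 / 5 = 3323.20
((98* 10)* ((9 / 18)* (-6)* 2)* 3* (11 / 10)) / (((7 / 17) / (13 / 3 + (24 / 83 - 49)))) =173573400 / 83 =2091245.78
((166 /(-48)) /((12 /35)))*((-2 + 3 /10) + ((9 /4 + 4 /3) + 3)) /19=-170233 /65664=-2.59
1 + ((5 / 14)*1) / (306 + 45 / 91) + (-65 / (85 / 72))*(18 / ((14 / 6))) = -2812799615 / 6638058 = -423.74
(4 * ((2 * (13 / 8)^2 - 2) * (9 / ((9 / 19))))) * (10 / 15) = 665 / 4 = 166.25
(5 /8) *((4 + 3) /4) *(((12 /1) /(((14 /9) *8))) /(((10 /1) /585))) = 15795 /256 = 61.70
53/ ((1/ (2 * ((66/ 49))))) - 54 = 4350/ 49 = 88.78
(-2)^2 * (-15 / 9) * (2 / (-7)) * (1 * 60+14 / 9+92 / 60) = 22712 / 189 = 120.17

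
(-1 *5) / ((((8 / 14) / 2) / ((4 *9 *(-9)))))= 5670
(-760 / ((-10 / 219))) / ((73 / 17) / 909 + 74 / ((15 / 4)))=1285998660 / 1525061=843.24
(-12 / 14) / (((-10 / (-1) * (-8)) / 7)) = 3 / 40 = 0.08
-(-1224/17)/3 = 24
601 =601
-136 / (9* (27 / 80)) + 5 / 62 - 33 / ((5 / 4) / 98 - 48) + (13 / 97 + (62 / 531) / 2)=-71061754510997 / 1621935548298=-43.81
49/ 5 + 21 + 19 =49.80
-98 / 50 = -49 / 25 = -1.96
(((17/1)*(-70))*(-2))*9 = 21420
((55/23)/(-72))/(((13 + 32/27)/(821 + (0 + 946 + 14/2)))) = -146355/35236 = -4.15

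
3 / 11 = 0.27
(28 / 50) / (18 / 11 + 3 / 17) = 2618 / 8475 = 0.31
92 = 92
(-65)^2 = 4225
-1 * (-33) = 33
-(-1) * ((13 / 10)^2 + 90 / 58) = 9401 / 2900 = 3.24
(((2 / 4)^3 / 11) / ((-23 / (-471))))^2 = 221841 / 4096576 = 0.05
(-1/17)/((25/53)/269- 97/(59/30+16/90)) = 2751601/2115799345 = 0.00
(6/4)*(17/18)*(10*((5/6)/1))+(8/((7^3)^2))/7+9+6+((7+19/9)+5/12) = 89766211/2470629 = 36.33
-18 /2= -9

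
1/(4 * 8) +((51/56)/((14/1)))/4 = 149/3136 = 0.05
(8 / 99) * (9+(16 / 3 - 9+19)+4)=680 / 297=2.29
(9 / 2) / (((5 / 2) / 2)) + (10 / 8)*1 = 97 / 20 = 4.85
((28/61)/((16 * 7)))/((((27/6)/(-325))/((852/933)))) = -0.27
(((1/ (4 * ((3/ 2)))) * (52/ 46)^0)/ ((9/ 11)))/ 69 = 11/ 3726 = 0.00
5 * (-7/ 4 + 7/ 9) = -175/ 36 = -4.86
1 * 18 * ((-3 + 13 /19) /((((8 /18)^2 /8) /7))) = -224532 /19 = -11817.47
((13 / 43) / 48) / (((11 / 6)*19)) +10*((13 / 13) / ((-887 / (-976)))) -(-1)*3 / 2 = 797374119 / 63771752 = 12.50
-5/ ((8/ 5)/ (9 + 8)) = -425/ 8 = -53.12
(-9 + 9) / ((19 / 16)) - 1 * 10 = -10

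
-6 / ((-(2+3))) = 6 / 5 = 1.20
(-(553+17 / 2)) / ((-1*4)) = 1123 / 8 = 140.38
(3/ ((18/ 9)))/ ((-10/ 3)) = -9/ 20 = -0.45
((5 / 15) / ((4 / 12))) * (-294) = -294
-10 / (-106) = 5 / 53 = 0.09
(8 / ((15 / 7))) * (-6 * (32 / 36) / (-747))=896 / 33615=0.03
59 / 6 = 9.83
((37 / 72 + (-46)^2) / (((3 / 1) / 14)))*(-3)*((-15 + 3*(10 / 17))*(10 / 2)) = 133340375 / 68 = 1960887.87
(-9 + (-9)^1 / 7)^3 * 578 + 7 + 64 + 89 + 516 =-215505476 / 343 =-628295.85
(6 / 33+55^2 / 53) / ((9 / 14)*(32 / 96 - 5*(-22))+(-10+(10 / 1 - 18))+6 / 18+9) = 1402002 / 1524545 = 0.92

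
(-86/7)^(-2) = 49/7396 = 0.01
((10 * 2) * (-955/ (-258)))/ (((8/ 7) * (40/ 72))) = 20055/ 172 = 116.60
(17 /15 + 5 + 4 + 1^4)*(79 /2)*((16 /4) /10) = 13193 /75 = 175.91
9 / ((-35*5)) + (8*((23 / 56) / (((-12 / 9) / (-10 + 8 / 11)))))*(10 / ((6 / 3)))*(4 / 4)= 114.20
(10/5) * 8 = 16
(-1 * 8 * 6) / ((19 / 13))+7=-491 / 19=-25.84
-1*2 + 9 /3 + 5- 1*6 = 0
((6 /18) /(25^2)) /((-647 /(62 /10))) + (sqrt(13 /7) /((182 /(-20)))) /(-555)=-31 /6065625 + 2 *sqrt(91) /70707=0.00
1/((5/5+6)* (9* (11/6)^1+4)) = 2/287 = 0.01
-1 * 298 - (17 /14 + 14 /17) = -71409 /238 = -300.04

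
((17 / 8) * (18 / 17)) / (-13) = -9 / 52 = -0.17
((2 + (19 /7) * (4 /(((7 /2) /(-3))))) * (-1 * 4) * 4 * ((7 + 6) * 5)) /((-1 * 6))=-186160 /147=-1266.39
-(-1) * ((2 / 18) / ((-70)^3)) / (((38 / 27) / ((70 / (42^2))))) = -1 / 109485600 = -0.00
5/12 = 0.42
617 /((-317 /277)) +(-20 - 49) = -192782 /317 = -608.15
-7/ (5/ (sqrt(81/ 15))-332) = 105 * sqrt(15)/ 2975923+ 62748/ 2975923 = 0.02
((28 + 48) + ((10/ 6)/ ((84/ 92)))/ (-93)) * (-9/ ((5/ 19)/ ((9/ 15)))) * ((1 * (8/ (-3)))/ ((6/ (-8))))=-270662752/ 48825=-5543.53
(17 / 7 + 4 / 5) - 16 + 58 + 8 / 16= 3201 / 70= 45.73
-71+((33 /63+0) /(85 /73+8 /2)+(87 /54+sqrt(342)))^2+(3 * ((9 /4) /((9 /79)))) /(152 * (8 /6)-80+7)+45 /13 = 81349 * sqrt(38) /7917+60971345976629 /219438790389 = 341.19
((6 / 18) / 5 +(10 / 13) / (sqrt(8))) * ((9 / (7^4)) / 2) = 3 / 24010 +45 * sqrt(2) / 124852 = 0.00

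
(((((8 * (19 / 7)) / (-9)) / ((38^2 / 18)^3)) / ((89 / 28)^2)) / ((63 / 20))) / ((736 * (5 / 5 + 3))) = -45 / 902206288234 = -0.00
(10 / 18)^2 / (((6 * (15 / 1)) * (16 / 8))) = 5 / 2916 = 0.00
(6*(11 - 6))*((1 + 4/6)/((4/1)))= 25/2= 12.50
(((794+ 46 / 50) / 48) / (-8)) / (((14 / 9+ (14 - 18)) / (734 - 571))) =9717897 / 70400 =138.04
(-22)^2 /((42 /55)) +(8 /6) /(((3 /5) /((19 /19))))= 40070 /63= 636.03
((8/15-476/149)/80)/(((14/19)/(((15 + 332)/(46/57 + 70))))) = -186272029/841909600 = -0.22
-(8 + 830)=-838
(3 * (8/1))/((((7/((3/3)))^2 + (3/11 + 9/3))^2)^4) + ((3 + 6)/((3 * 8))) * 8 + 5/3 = 167290312795120414308182/35847924170379638671875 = 4.67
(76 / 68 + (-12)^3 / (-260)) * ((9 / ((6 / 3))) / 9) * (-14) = -60053 / 1105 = -54.35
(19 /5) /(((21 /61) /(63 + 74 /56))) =2087359 /2940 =709.99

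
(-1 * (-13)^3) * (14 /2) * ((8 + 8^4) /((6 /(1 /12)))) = 876603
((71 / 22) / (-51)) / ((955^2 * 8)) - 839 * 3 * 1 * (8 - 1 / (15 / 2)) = -162092735254631 / 8186336400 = -19800.40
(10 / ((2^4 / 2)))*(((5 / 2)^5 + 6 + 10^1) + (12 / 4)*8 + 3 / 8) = 22085 / 128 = 172.54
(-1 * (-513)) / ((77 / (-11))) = -513 / 7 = -73.29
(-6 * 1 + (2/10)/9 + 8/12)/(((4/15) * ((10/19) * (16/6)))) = -4541/320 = -14.19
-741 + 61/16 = -11795/16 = -737.19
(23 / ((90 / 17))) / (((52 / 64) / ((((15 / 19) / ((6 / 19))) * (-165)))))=-86020 / 39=-2205.64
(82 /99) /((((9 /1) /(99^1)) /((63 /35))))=82 /5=16.40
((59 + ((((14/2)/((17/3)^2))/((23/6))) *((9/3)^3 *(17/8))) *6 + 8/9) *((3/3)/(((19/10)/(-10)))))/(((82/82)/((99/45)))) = -61520690/66861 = -920.13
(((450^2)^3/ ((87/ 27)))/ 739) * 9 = 672605015625000000/ 21431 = 31384677132424.99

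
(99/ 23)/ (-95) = -99/ 2185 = -0.05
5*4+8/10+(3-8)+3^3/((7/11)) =2038/35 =58.23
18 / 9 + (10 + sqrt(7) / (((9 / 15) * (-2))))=12 -5 * sqrt(7) / 6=9.80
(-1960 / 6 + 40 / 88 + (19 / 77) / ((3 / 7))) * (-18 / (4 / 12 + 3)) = 96714 / 55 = 1758.44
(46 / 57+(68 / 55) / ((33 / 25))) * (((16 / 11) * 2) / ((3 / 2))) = 769664 / 227601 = 3.38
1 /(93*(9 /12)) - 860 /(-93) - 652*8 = -1452680 /279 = -5206.74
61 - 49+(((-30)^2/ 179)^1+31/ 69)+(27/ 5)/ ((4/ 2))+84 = 12866927/ 123510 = 104.18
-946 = -946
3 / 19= 0.16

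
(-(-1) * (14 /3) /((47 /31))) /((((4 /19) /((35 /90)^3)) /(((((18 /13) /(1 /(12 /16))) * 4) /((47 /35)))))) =2.66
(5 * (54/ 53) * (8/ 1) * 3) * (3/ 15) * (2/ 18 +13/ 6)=2952/ 53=55.70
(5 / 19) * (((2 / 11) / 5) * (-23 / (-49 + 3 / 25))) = 575 / 127699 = 0.00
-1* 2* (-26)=52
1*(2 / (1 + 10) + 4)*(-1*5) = -230 / 11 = -20.91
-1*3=-3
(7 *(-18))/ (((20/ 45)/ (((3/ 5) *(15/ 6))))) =-1701/ 4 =-425.25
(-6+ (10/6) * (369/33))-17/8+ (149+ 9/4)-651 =-43053/88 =-489.24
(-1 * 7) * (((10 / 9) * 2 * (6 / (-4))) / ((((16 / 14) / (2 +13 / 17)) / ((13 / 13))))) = 11515 / 204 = 56.45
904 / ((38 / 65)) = 29380 / 19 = 1546.32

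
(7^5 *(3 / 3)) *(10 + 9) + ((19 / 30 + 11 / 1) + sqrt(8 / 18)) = 3193453 / 10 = 319345.30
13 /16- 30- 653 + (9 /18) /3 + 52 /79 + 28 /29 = -74821907 /109968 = -680.40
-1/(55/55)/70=-1/70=-0.01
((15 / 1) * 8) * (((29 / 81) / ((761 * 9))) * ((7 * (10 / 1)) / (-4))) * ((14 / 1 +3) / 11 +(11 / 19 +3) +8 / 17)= -403543700 / 657031419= -0.61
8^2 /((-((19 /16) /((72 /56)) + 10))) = -5.86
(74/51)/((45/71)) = 5254/2295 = 2.29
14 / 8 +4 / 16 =2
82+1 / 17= 1395 / 17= 82.06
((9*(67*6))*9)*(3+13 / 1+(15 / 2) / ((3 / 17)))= 1904877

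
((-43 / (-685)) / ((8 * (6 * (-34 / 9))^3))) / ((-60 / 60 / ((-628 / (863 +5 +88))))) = -182277 / 411817879040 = -0.00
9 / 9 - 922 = -921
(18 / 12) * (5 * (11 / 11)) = 15 / 2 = 7.50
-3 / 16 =-0.19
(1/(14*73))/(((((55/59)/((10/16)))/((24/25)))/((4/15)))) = 118/702625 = 0.00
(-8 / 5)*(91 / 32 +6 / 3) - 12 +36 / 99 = -853 / 44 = -19.39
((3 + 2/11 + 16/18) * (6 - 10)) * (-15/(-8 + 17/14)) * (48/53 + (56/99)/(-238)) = -1818348896/55927773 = -32.51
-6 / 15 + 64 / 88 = 18 / 55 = 0.33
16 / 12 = 4 / 3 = 1.33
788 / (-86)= -394 / 43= -9.16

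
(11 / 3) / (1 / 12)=44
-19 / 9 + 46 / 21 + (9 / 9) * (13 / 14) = 127 / 126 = 1.01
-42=-42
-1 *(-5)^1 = 5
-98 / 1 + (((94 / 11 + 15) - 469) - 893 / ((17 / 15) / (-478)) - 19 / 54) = 3797777783 / 10098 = 376092.08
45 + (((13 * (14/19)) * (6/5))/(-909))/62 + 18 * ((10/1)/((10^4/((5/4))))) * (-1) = 3210785237/71386800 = 44.98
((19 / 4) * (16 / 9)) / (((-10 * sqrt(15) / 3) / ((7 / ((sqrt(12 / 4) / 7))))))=-1862 * sqrt(5) / 225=-18.50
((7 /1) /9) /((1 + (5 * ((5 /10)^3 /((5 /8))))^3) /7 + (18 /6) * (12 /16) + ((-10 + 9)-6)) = -196 /1125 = -0.17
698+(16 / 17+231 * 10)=51152 / 17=3008.94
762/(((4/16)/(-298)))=-908304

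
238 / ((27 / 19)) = 4522 / 27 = 167.48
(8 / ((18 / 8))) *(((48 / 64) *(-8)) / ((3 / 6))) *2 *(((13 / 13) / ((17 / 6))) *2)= -60.24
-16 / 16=-1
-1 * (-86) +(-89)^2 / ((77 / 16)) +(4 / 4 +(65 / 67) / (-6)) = 53635865 / 30954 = 1732.76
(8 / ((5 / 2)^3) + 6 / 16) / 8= 887 / 8000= 0.11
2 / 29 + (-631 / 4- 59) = -25135 / 116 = -216.68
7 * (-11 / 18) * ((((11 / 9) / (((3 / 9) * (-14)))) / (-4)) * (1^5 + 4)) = -605 / 432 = -1.40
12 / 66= 2 / 11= 0.18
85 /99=0.86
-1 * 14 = -14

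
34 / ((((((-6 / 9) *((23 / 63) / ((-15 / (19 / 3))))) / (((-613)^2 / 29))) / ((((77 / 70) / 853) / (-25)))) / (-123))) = 14701849770069 / 540503450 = 27200.29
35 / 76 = 0.46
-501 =-501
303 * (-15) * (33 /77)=-13635 /7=-1947.86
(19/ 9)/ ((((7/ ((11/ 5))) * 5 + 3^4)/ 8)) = 836/ 4797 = 0.17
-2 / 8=-1 / 4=-0.25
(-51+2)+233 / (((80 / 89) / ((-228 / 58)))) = -1238849 / 1160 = -1067.97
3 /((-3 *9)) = -1 /9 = -0.11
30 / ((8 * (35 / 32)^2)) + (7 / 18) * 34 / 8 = 84451 / 17640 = 4.79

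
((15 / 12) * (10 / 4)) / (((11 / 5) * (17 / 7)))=0.58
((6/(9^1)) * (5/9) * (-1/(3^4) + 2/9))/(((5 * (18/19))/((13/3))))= 4199/59049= 0.07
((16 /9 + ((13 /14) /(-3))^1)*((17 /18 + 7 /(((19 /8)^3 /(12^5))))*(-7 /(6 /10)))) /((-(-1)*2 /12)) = -14848809092975 /1111158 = -13363364.25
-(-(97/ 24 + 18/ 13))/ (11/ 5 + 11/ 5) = 1.23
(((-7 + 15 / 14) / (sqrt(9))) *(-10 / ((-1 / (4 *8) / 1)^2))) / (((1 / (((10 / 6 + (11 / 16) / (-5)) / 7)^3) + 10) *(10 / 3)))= 1050306977024 / 18325792205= 57.31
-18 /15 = -6 /5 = -1.20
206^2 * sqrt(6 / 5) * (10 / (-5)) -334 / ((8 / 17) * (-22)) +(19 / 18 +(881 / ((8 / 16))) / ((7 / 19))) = 26699285 / 5544 -84872 * sqrt(30) / 5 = -88156.73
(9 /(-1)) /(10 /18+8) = -1.05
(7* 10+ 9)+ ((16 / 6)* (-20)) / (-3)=871 / 9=96.78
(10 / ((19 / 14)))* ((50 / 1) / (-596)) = -1750 / 2831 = -0.62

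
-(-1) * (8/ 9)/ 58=4/ 261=0.02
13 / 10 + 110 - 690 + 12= -5667 / 10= -566.70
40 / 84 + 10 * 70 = 14710 / 21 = 700.48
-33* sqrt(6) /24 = -11* sqrt(6) /8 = -3.37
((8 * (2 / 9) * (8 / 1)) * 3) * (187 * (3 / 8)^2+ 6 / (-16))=1106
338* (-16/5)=-5408/5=-1081.60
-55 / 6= -9.17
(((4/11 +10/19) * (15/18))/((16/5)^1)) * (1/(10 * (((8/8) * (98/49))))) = 155/13376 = 0.01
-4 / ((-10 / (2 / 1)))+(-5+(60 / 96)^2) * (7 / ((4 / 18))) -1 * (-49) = -61053 / 640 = -95.40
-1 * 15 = -15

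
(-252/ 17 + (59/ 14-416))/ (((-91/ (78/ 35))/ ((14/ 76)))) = 304599/ 158270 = 1.92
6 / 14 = 3 / 7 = 0.43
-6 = -6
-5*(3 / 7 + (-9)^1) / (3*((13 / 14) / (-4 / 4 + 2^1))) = 200 / 13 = 15.38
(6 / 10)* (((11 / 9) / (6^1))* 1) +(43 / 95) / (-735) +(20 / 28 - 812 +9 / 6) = -169604389 / 209475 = -809.66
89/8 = 11.12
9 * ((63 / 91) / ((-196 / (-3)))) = 243 / 2548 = 0.10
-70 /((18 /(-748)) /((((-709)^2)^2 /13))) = 6615376755582980 /117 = 56541681671649.40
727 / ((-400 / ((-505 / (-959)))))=-0.96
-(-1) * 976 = 976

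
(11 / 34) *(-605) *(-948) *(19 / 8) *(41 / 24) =409555355 / 544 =752859.11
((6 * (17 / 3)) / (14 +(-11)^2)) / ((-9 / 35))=-238 / 243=-0.98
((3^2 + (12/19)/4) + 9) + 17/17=364/19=19.16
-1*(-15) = 15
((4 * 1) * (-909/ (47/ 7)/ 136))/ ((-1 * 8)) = 6363/ 12784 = 0.50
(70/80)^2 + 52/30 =2399/960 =2.50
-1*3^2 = -9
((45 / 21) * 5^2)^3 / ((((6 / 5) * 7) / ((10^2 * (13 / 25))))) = 951751.87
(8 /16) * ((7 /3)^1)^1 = 7 /6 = 1.17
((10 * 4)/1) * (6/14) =120/7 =17.14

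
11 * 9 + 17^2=388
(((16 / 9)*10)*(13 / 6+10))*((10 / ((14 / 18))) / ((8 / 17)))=124100 / 21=5909.52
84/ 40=21/ 10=2.10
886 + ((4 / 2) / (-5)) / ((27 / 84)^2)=357262 / 405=882.13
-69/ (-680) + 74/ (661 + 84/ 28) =12017/ 56440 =0.21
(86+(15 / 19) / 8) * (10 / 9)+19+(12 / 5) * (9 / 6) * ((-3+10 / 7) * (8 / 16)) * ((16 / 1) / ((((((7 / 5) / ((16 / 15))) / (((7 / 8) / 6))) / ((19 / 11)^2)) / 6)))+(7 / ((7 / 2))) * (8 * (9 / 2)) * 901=17089883711 / 263340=64896.65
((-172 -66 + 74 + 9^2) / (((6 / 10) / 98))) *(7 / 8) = -142345 / 12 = -11862.08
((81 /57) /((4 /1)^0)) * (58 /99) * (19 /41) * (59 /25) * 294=3018204 /11275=267.69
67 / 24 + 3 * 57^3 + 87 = 13336051 / 24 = 555668.79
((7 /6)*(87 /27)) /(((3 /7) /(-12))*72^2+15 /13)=-18473 /904122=-0.02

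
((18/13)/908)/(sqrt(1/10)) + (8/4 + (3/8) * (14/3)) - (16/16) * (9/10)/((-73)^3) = 9 * sqrt(10)/5902 + 29176293/7780340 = 3.75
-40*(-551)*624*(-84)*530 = -612281779200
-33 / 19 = -1.74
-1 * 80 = -80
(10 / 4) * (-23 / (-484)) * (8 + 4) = 345 / 242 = 1.43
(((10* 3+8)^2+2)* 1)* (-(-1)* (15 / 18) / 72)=1205 / 72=16.74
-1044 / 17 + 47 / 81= -83765 / 1377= -60.83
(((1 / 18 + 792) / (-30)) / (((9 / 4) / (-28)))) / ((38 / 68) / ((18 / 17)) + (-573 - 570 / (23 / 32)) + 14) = -5246576 / 21581775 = -0.24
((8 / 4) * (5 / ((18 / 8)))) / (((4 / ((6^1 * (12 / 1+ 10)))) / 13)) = 5720 / 3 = 1906.67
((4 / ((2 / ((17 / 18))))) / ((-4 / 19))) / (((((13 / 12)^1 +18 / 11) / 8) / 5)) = -142120 / 1077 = -131.96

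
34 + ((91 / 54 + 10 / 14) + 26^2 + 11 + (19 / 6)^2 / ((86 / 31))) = 47267551 / 65016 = 727.01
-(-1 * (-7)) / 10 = -7 / 10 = -0.70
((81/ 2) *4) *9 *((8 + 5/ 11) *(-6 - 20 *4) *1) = -11661084/ 11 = -1060098.55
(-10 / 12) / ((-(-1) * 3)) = -5 / 18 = -0.28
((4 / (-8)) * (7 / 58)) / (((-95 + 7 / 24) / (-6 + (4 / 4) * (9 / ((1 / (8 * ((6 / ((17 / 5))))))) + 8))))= 92148 / 1120589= 0.08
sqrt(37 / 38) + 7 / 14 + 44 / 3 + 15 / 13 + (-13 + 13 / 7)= sqrt(1406) / 38 + 2827 / 546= 6.16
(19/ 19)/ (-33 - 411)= -1/ 444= -0.00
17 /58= 0.29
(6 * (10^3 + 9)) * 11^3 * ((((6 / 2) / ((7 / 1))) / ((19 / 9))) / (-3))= -72520866 / 133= -545269.67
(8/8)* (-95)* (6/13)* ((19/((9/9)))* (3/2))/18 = -69.42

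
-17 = -17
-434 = -434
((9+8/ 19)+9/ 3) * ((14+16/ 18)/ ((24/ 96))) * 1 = 126496/ 171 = 739.74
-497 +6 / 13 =-6455 / 13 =-496.54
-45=-45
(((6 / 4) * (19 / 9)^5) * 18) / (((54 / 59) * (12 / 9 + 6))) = 146089841 / 866052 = 168.68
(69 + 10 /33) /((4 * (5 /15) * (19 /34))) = 38879 /418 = 93.01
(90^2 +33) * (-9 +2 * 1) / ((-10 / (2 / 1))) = 56931 / 5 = 11386.20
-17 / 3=-5.67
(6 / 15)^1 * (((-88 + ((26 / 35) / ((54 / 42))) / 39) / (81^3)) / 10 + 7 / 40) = 502164233 / 7174453500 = 0.07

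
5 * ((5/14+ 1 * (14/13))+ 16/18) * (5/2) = 95125/3276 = 29.04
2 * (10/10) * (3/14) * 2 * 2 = 12/7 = 1.71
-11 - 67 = -78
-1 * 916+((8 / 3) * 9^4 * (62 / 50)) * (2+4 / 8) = 266608 / 5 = 53321.60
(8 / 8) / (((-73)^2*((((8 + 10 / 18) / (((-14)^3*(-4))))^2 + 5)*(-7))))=-28449792 / 5306313599689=-0.00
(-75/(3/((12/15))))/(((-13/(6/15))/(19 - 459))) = -3520/13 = -270.77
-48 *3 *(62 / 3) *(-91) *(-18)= -4874688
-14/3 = -4.67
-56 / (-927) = 56 / 927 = 0.06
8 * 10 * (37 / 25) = 592 / 5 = 118.40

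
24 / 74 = 0.32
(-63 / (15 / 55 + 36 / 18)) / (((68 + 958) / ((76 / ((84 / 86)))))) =-473 / 225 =-2.10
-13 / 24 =-0.54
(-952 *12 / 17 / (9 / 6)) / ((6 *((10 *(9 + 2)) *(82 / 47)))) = -2632 / 6765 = -0.39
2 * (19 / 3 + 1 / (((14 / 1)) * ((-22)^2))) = 128747 / 10164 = 12.67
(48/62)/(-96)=-1/124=-0.01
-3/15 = -1/5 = -0.20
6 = 6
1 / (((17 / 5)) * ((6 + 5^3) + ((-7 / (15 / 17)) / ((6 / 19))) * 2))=225 / 61778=0.00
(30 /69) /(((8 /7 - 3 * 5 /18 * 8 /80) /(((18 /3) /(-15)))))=-336 /2047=-0.16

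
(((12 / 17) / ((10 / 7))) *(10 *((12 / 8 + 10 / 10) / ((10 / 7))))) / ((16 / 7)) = 1029 / 272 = 3.78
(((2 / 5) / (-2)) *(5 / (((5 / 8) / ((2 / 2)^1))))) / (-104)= 1 / 65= 0.02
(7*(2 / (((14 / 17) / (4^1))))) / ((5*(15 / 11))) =9.97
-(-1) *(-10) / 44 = -5 / 22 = -0.23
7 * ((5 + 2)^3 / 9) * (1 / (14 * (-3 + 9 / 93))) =-6.56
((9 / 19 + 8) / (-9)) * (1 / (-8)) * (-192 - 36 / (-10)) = -25277 / 1140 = -22.17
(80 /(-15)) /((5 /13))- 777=-11863 /15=-790.87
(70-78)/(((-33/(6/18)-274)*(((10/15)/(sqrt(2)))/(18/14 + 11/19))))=2976*sqrt(2)/49609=0.08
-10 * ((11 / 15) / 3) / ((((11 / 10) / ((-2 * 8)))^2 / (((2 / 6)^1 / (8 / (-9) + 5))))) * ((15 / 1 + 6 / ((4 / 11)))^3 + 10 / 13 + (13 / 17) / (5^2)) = -117891842304 / 89947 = -1310681.20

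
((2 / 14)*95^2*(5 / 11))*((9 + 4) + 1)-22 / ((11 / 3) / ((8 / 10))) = 450986 / 55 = 8199.75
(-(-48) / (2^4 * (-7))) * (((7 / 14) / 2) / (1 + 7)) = -3 / 224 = -0.01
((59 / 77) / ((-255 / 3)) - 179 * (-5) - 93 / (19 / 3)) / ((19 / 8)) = 875764392 / 2362745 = 370.66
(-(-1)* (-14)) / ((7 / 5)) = -10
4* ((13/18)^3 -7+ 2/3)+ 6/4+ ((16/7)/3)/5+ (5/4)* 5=-1625213/102060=-15.92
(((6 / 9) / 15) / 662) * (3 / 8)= 1 / 39720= 0.00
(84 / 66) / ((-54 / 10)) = -70 / 297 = -0.24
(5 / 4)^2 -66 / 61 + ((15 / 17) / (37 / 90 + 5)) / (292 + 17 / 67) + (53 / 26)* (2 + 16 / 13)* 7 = 46.58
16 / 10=8 / 5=1.60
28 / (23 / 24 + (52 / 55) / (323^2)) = 550857120 / 18853919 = 29.22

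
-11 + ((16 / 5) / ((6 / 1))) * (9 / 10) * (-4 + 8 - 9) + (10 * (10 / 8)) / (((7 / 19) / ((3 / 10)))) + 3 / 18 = -1283 / 420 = -3.05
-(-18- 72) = 90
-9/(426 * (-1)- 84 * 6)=3/310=0.01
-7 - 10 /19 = -143 /19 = -7.53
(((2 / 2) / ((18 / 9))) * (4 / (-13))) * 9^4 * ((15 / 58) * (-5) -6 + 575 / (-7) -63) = 406053729 / 2639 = 153866.51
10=10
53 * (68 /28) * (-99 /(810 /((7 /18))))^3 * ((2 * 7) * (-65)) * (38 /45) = 101600049551 /9565938000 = 10.62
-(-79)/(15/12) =316/5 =63.20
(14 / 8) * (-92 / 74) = -161 / 74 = -2.18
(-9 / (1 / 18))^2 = 26244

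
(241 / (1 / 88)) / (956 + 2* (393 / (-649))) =6881996 / 309829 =22.21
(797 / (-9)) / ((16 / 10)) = -3985 / 72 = -55.35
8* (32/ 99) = 256/ 99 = 2.59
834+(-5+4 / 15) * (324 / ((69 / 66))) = -72786 / 115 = -632.92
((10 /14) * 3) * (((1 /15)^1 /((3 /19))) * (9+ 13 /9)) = 1786 /189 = 9.45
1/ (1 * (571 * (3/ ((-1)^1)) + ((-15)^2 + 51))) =-0.00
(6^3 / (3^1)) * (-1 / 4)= -18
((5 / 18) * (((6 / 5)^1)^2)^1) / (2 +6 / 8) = 8 / 55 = 0.15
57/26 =2.19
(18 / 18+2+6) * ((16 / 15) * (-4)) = -192 / 5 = -38.40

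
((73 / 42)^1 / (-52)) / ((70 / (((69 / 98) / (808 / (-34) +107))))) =-28543 / 7066623200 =-0.00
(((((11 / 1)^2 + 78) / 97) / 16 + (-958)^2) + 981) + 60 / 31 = 44202758729 / 48112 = 918747.06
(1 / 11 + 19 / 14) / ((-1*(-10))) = 223 / 1540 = 0.14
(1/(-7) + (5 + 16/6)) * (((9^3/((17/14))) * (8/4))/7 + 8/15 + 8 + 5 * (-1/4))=14408731/10710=1345.35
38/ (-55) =-38/ 55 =-0.69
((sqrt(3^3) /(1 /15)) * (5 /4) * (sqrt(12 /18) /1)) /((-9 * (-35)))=5 * sqrt(2) /28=0.25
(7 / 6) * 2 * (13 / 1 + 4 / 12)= 280 / 9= 31.11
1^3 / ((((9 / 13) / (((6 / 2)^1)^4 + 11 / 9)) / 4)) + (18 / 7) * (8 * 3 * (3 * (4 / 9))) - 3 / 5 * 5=314315 / 567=554.35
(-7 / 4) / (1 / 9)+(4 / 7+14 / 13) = -5133 / 364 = -14.10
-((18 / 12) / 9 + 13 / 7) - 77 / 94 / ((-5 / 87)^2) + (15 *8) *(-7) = -1090.03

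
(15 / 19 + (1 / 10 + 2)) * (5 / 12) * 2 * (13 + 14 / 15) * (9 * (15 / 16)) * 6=54351 / 32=1698.47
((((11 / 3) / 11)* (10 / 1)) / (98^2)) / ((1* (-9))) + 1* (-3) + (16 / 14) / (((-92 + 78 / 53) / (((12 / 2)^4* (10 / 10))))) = -6022088377 / 311039946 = -19.36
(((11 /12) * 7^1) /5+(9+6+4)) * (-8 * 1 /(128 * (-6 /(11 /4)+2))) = 13387 /1920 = 6.97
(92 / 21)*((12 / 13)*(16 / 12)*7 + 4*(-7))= -1104 / 13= -84.92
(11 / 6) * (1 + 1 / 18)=209 / 108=1.94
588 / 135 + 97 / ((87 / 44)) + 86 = 181934 / 1305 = 139.41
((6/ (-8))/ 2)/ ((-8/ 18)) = 27/ 32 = 0.84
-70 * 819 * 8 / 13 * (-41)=1446480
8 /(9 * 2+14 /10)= 40 /97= 0.41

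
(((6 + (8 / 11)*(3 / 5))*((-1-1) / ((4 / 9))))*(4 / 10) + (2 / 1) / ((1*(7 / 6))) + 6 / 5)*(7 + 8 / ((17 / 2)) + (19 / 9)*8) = -21137636 / 98175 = -215.31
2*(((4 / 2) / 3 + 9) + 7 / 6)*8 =520 / 3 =173.33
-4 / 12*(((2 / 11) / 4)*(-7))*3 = 7 / 22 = 0.32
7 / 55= 0.13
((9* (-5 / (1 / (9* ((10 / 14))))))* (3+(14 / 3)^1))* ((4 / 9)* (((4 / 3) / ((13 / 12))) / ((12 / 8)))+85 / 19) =-18553525 / 1729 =-10730.78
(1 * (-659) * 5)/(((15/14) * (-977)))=9226/2931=3.15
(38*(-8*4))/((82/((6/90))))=-608/615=-0.99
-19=-19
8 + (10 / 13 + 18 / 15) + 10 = 19.97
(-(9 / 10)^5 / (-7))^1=59049 / 700000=0.08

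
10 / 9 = 1.11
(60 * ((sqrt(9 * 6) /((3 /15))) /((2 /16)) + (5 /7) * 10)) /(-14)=-3600 * sqrt(6) /7 - 1500 /49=-1290.35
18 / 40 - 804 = -16071 / 20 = -803.55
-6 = -6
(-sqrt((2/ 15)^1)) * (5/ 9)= -sqrt(30)/ 27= -0.20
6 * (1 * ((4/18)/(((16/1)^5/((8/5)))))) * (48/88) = 1/901120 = 0.00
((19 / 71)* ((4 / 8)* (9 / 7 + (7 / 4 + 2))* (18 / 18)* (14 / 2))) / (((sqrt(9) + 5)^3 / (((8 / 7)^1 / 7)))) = 2679 / 1781248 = 0.00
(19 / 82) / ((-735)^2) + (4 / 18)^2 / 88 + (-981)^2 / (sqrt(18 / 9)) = 1231453 / 2192773275 + 962361 * sqrt(2) / 2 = 680491.99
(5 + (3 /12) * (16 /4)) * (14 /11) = 84 /11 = 7.64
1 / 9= 0.11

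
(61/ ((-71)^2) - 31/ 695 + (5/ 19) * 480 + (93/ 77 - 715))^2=9068189531640254592535204/ 26271910522245844225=345166.73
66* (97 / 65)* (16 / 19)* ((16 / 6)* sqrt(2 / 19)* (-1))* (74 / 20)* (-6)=1593.05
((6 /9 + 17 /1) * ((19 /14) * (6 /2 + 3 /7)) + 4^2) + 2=4910 /49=100.20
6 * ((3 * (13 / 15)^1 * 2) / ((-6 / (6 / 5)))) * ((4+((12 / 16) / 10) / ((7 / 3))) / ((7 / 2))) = -44031 / 6125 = -7.19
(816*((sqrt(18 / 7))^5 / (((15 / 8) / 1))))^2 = 8947059130368 / 420175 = 21293649.39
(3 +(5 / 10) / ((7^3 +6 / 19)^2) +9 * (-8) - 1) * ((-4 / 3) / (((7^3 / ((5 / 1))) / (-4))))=-238277347960 / 43783465341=-5.44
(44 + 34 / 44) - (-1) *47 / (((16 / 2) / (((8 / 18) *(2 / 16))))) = 71437 / 1584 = 45.10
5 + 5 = 10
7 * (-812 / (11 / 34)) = -193256 / 11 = -17568.73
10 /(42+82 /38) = 190 /839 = 0.23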